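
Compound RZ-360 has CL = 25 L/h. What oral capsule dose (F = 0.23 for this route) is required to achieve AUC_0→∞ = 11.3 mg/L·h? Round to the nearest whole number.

Dose = 1228 mg

Dose = CL × AUC_0→∞ / F
     = 25 × 11.3 / 0.23 = 1228.26 mg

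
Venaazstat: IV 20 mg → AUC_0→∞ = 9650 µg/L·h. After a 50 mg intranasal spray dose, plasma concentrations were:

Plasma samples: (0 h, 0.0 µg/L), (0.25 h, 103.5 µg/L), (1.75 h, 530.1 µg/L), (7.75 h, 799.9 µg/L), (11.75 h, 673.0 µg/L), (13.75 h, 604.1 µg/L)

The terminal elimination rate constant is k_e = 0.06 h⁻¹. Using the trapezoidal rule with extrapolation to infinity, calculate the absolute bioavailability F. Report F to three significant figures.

F = 0.778

Trapezoidal AUC_0→13.75 (intranasal spray):
  [0→0.25]: (0.0+103.5)/2 × 0.25 = 12.9375
  [0.25→1.75]: (103.5+530.1)/2 × 1.5 = 475.2
  [1.75→7.75]: (530.1+799.9)/2 × 6 = 3990.0
  [7.75→11.75]: (799.9+673.0)/2 × 4 = 2945.8
  [11.75→13.75]: (673.0+604.1)/2 × 2 = 1277.1
  Sum = 8701.0375 µg/L·h
Tail: C_last/k_e = 604.1/0.06 = 10068.333
AUC_0→∞ (intranasal spray) = 8701.0375 + 10068.333 = 18769.3705 µg/L·h
F = (AUC_ev/D_ev)/(AUC_iv/D_iv) = (18769.3705/50)/(9650/20) = 375.38741/482.5 = 0.7780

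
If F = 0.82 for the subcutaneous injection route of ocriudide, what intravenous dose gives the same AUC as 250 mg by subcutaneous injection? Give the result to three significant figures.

D_iv = 205 mg

Systemic exposure from an extravascular dose = F × D_ev, so the equivalent IV dose is F × D_ev.
D_iv = F × D_ev = 0.82 × 250 = 205 mg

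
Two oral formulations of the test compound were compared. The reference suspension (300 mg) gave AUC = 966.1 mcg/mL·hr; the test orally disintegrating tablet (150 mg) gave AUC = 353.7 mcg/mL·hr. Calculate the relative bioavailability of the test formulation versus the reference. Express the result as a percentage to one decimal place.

F_rel = 73.2%

F_rel = (AUC_test/D_test) / (AUC_ref/D_ref)
      = (353.7/150) / (966.1/300)
      = 2.358 / 3.22033 = 0.7322 = 73.22%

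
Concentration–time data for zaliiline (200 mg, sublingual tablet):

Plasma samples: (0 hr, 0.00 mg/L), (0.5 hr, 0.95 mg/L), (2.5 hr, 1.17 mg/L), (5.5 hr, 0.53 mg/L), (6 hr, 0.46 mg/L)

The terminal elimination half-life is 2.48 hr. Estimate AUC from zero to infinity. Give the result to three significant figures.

Trapezoidal AUC_0→6:
  [0→0.5]: (0.00+0.95)/2 × 0.5 = 0.2375
  [0.5→2.5]: (0.95+1.17)/2 × 2 = 2.12
  [2.5→5.5]: (1.17+0.53)/2 × 3 = 2.55
  [5.5→6]: (0.53+0.46)/2 × 0.5 = 0.2475
  Sum = 5.155 mg/L·hr
k_e = ln2 / t½ = 0.693147 / 2.48 = 0.2795 hr^-1
Extrapolated tail: C_last / k_e = 0.46 / 0.2795 = 1.646
AUC_0→∞ = 5.155 + 1.646 = 6.801 mg/L·hr

AUC = 6.80 mg/L·hr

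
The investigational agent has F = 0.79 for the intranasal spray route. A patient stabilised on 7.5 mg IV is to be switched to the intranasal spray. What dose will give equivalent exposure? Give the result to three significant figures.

For equal systemic exposure: F × D_ev = D_iv
D_ev = D_iv / F = 7.5 / 0.79 = 9.49367 mg

D_intranasal = 9.49 mg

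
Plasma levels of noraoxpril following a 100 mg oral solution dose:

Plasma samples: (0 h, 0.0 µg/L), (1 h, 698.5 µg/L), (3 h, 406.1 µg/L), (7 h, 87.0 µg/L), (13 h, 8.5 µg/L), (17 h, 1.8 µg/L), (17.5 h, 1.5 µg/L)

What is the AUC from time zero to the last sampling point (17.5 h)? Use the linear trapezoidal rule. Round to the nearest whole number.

AUC = 2748 µg/L·h

Trapezoidal AUC_0→17.5:
  [0→1]: (0.0+698.5)/2 × 1 = 349.25
  [1→3]: (698.5+406.1)/2 × 2 = 1104.6
  [3→7]: (406.1+87.0)/2 × 4 = 986.2
  [7→13]: (87.0+8.5)/2 × 6 = 286.5
  [13→17]: (8.5+1.8)/2 × 4 = 20.6
  [17→17.5]: (1.8+1.5)/2 × 0.5 = 0.825
  Sum = 2747.975 µg/L·h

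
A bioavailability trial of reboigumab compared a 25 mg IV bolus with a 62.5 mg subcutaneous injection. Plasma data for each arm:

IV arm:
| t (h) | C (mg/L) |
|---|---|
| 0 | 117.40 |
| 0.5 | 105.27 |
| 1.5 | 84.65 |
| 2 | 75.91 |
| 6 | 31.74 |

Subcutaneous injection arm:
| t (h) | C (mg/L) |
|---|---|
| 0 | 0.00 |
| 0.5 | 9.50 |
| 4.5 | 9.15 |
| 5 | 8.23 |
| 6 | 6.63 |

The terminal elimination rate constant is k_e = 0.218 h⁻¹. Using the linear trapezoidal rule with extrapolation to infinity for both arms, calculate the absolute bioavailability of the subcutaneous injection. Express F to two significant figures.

Trapezoidal AUC_0→6 (IV):
  [0→0.5]: (117.40+105.27)/2 × 0.5 = 55.6675
  [0.5→1.5]: (105.27+84.65)/2 × 1 = 94.96
  [1.5→2]: (84.65+75.91)/2 × 0.5 = 40.14
  [2→6]: (75.91+31.74)/2 × 4 = 215.3
  Sum = 406.0675 mg/L·h
IV tail: 31.74/0.218 = 145.596; AUC_iv,0→∞ = 406.0675 + 145.596 = 551.6635 mg/L·h
Trapezoidal AUC_0→6 (subcutaneous injection):
  [0→0.5]: (0.00+9.50)/2 × 0.5 = 2.375
  [0.5→4.5]: (9.50+9.15)/2 × 4 = 37.3
  [4.5→5]: (9.15+8.23)/2 × 0.5 = 4.345
  [5→6]: (8.23+6.63)/2 × 1 = 7.43
  Sum = 51.45 mg/L·h
subcutaneous injection tail: 6.63/0.218 = 30.413; AUC_ev,0→∞ = 51.45 + 30.413 = 81.863 mg/L·h
F = (AUC_ev/D_ev)/(AUC_iv/D_iv) = (81.863/62.5)/(551.6635/25) = 1.309808/22.06654 = 0.0594

F = 0.059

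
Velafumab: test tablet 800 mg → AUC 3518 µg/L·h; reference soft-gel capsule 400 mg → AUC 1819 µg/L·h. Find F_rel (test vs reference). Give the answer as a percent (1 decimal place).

F_rel = 96.7%

F_rel = (AUC_test/D_test) / (AUC_ref/D_ref)
      = (3518/800) / (1819/400)
      = 4.3975 / 4.5475 = 0.9670 = 96.70%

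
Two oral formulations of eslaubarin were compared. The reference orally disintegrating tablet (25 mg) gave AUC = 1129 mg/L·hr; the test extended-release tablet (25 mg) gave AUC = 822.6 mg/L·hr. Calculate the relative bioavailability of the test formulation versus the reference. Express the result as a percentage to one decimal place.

F_rel = 72.9%

F_rel = (AUC_test/D_test) / (AUC_ref/D_ref)
      = (822.6/25) / (1129/25)
      = 32.904 / 45.16 = 0.7286 = 72.86%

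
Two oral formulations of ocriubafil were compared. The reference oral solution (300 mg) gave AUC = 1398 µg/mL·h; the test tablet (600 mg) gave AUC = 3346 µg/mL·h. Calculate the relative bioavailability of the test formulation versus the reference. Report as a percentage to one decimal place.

F_rel = (AUC_test/D_test) / (AUC_ref/D_ref)
      = (3346/600) / (1398/300)
      = 5.57667 / 4.66 = 1.1967 = 119.67%

F_rel = 119.7%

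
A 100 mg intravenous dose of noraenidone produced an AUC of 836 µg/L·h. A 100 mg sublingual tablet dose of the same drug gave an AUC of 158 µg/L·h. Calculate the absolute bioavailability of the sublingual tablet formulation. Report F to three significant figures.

F = (AUC_ev / D_ev) / (AUC_iv / D_iv)
  = (158/100) / (836/100)
  = 1.58 / 8.36 = 0.1890

F = 0.189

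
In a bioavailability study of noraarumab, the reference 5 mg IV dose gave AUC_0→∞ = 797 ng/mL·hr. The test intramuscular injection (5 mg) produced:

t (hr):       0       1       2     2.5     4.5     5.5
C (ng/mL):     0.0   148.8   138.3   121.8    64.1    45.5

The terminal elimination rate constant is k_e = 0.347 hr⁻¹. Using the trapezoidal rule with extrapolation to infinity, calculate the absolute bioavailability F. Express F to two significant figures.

Trapezoidal AUC_0→5.5 (intramuscular injection):
  [0→1]: (0.0+148.8)/2 × 1 = 74.4
  [1→2]: (148.8+138.3)/2 × 1 = 143.55
  [2→2.5]: (138.3+121.8)/2 × 0.5 = 65.025
  [2.5→4.5]: (121.8+64.1)/2 × 2 = 185.9
  [4.5→5.5]: (64.1+45.5)/2 × 1 = 54.8
  Sum = 523.675 ng/mL·hr
Tail: C_last/k_e = 45.5/0.347 = 131.124
AUC_0→∞ (intramuscular injection) = 523.675 + 131.124 = 654.799 ng/mL·hr
F = (AUC_ev/D_ev)/(AUC_iv/D_iv) = (654.799/5)/(797/5) = 130.9598/159.4 = 0.8216

F = 0.82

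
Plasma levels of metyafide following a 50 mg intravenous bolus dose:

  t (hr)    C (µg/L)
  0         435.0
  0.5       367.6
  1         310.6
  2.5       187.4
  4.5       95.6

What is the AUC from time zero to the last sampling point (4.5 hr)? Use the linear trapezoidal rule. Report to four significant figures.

Trapezoidal AUC_0→4.5:
  [0→0.5]: (435.0+367.6)/2 × 0.5 = 200.65
  [0.5→1]: (367.6+310.6)/2 × 0.5 = 169.55
  [1→2.5]: (310.6+187.4)/2 × 1.5 = 373.5
  [2.5→4.5]: (187.4+95.6)/2 × 2 = 283.0
  Sum = 1026.7 µg/L·hr

AUC = 1027 µg/L·hr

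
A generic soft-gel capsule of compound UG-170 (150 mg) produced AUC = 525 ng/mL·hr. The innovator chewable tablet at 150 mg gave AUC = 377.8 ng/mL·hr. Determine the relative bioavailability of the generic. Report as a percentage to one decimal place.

F_rel = 139.0%

F_rel = (AUC_test/D_test) / (AUC_ref/D_ref)
      = (525/150) / (377.8/150)
      = 3.5 / 2.51867 = 1.3896 = 138.96%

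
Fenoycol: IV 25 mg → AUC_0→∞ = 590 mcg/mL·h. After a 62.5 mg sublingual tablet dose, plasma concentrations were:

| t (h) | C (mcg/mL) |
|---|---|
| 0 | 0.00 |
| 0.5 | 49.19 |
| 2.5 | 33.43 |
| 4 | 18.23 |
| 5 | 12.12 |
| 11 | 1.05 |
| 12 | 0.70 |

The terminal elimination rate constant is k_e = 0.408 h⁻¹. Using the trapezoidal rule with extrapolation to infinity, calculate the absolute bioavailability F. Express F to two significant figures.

F = 0.13

Trapezoidal AUC_0→12 (sublingual tablet):
  [0→0.5]: (0.00+49.19)/2 × 0.5 = 12.2975
  [0.5→2.5]: (49.19+33.43)/2 × 2 = 82.62
  [2.5→4]: (33.43+18.23)/2 × 1.5 = 38.745
  [4→5]: (18.23+12.12)/2 × 1 = 15.175
  [5→11]: (12.12+1.05)/2 × 6 = 39.51
  [11→12]: (1.05+0.70)/2 × 1 = 0.875
  Sum = 189.2225 mcg/mL·h
Tail: C_last/k_e = 0.70/0.408 = 1.716
AUC_0→∞ (sublingual tablet) = 189.2225 + 1.716 = 190.9385 mcg/mL·h
F = (AUC_ev/D_ev)/(AUC_iv/D_iv) = (190.9385/62.5)/(590/25) = 3.055016/23.6 = 0.1294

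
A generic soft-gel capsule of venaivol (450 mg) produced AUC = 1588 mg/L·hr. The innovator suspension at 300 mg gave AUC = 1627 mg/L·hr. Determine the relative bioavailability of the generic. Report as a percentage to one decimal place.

F_rel = 65.1%

F_rel = (AUC_test/D_test) / (AUC_ref/D_ref)
      = (1588/450) / (1627/300)
      = 3.52889 / 5.42333 = 0.6507 = 65.07%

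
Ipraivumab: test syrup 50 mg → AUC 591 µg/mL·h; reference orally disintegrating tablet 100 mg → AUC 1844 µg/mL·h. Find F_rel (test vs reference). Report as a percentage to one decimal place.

F_rel = 64.1%

F_rel = (AUC_test/D_test) / (AUC_ref/D_ref)
      = (591/50) / (1844/100)
      = 11.82 / 18.44 = 0.6410 = 64.10%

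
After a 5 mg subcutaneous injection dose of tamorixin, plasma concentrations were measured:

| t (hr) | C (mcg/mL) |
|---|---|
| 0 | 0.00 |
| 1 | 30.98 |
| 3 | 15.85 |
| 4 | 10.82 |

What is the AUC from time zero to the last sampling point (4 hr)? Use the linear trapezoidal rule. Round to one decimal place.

Trapezoidal AUC_0→4:
  [0→1]: (0.00+30.98)/2 × 1 = 15.49
  [1→3]: (30.98+15.85)/2 × 2 = 46.83
  [3→4]: (15.85+10.82)/2 × 1 = 13.335
  Sum = 75.655 mcg/mL·hr

AUC = 75.7 mcg/mL·hr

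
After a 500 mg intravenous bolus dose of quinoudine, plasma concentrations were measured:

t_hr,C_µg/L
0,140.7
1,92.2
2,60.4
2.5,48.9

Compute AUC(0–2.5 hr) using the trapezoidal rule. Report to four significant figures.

Trapezoidal AUC_0→2.5:
  [0→1]: (140.7+92.2)/2 × 1 = 116.45
  [1→2]: (92.2+60.4)/2 × 1 = 76.3
  [2→2.5]: (60.4+48.9)/2 × 0.5 = 27.325
  Sum = 220.075 µg/L·hr

AUC = 220.1 µg/L·hr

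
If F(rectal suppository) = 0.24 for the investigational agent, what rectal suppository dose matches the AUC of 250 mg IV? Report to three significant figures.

For equal systemic exposure: F × D_ev = D_iv
D_ev = D_iv / F = 250 / 0.24 = 1041.67 mg

D_rectal = 1040 mg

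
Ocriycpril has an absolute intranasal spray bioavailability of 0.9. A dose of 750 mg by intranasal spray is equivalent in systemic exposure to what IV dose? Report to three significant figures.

Systemic exposure from an extravascular dose = F × D_ev, so the equivalent IV dose is F × D_ev.
D_iv = F × D_ev = 0.9 × 750 = 675 mg

D_iv = 675 mg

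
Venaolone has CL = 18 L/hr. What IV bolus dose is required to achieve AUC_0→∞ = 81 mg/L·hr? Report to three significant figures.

Dose = 1460 mg

Dose_iv = CL × AUC_0→∞
     = 18 × 81 = 1458 mg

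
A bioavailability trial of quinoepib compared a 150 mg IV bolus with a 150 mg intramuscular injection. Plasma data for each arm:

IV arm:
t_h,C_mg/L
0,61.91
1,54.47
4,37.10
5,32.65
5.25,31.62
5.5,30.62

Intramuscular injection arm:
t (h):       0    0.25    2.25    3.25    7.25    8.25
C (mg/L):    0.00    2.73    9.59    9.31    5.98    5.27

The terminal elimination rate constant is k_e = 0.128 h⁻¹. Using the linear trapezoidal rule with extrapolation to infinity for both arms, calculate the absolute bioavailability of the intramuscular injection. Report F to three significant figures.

F = 0.205

Trapezoidal AUC_0→5.5 (IV):
  [0→1]: (61.91+54.47)/2 × 1 = 58.19
  [1→4]: (54.47+37.10)/2 × 3 = 137.355
  [4→5]: (37.10+32.65)/2 × 1 = 34.875
  [5→5.25]: (32.65+31.62)/2 × 0.25 = 8.03375
  [5.25→5.5]: (31.62+30.62)/2 × 0.25 = 7.78
  Sum = 246.23375 mg/L·h
IV tail: 30.62/0.128 = 239.219; AUC_iv,0→∞ = 246.23375 + 239.219 = 485.45275 mg/L·h
Trapezoidal AUC_0→8.25 (intramuscular injection):
  [0→0.25]: (0.00+2.73)/2 × 0.25 = 0.34125
  [0.25→2.25]: (2.73+9.59)/2 × 2 = 12.32
  [2.25→3.25]: (9.59+9.31)/2 × 1 = 9.45
  [3.25→7.25]: (9.31+5.98)/2 × 4 = 30.58
  [7.25→8.25]: (5.98+5.27)/2 × 1 = 5.625
  Sum = 58.31625 mg/L·h
intramuscular injection tail: 5.27/0.128 = 41.172; AUC_ev,0→∞ = 58.31625 + 41.172 = 99.48825 mg/L·h
F = (AUC_ev/D_ev)/(AUC_iv/D_iv) = (99.48825/150)/(485.45275/150) = 0.663255/3.23635 = 0.2049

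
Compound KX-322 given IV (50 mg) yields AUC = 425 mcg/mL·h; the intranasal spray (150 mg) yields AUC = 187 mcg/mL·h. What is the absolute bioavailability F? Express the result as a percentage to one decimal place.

F = 14.7%

F = (AUC_ev / D_ev) / (AUC_iv / D_iv)
  = (187/150) / (425/50)
  = 1.24667 / 8.5 = 0.1467
  = 14.67%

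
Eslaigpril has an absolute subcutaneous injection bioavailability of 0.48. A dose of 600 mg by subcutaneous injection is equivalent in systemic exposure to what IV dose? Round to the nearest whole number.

D_iv = 288 mg

Systemic exposure from an extravascular dose = F × D_ev, so the equivalent IV dose is F × D_ev.
D_iv = F × D_ev = 0.48 × 600 = 288 mg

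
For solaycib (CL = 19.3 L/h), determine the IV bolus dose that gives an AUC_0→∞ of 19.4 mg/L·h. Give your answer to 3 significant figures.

Dose_iv = CL × AUC_0→∞
     = 19.3 × 19.4 = 374.42 mg

Dose = 374 mg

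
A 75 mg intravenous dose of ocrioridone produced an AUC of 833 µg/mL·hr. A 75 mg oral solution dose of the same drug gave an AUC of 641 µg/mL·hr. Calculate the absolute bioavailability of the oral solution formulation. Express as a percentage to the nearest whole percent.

F = (AUC_ev / D_ev) / (AUC_iv / D_iv)
  = (641/75) / (833/75)
  = 8.54667 / 11.1067 = 0.7695
  = 76.95%

F = 77%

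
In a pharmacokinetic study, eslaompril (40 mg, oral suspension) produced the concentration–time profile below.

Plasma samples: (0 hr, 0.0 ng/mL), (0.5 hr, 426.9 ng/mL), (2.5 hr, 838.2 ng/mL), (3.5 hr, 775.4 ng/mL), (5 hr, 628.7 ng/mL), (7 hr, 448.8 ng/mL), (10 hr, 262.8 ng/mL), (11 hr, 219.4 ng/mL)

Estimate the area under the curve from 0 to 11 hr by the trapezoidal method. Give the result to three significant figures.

Trapezoidal AUC_0→11:
  [0→0.5]: (0.0+426.9)/2 × 0.5 = 106.725
  [0.5→2.5]: (426.9+838.2)/2 × 2 = 1265.1
  [2.5→3.5]: (838.2+775.4)/2 × 1 = 806.8
  [3.5→5]: (775.4+628.7)/2 × 1.5 = 1053.075
  [5→7]: (628.7+448.8)/2 × 2 = 1077.5
  [7→10]: (448.8+262.8)/2 × 3 = 1067.4
  [10→11]: (262.8+219.4)/2 × 1 = 241.1
  Sum = 5617.7 ng/mL·hr

AUC = 5620 ng/mL·hr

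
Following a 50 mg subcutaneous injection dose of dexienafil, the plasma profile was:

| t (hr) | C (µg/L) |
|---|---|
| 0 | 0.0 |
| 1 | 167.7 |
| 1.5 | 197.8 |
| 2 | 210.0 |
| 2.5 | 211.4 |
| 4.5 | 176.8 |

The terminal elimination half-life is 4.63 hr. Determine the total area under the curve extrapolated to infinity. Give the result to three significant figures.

AUC = 1950 µg/L·hr

Trapezoidal AUC_0→4.5:
  [0→1]: (0.0+167.7)/2 × 1 = 83.85
  [1→1.5]: (167.7+197.8)/2 × 0.5 = 91.375
  [1.5→2]: (197.8+210.0)/2 × 0.5 = 101.95
  [2→2.5]: (210.0+211.4)/2 × 0.5 = 105.35
  [2.5→4.5]: (211.4+176.8)/2 × 2 = 388.2
  Sum = 770.725 µg/L·hr
k_e = ln2 / t½ = 0.693147 / 4.63 = 0.1497 hr^-1
Extrapolated tail: C_last / k_e = 176.8 / 0.1497 = 1181.029
AUC_0→∞ = 770.725 + 1181.029 = 1951.754 µg/L·hr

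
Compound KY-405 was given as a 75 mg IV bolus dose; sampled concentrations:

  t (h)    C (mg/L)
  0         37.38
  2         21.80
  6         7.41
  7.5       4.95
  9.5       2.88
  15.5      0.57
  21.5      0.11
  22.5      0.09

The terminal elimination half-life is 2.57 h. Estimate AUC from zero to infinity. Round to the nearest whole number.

AUC = 148 mg/L·h

Trapezoidal AUC_0→22.5:
  [0→2]: (37.38+21.80)/2 × 2 = 59.18
  [2→6]: (21.80+7.41)/2 × 4 = 58.42
  [6→7.5]: (7.41+4.95)/2 × 1.5 = 9.27
  [7.5→9.5]: (4.95+2.88)/2 × 2 = 7.83
  [9.5→15.5]: (2.88+0.57)/2 × 6 = 10.35
  [15.5→21.5]: (0.57+0.11)/2 × 6 = 2.04
  [21.5→22.5]: (0.11+0.09)/2 × 1 = 0.1
  Sum = 147.19 mg/L·h
k_e = ln2 / t½ = 0.693147 / 2.57 = 0.2697 h^-1
Extrapolated tail: C_last / k_e = 0.09 / 0.2697 = 0.334
AUC_0→∞ = 147.19 + 0.334 = 147.524 mg/L·h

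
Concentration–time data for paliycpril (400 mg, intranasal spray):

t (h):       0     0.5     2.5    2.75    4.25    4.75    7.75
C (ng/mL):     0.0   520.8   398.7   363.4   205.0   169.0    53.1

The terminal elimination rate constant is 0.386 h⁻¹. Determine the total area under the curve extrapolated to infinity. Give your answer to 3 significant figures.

Trapezoidal AUC_0→7.75:
  [0→0.5]: (0.0+520.8)/2 × 0.5 = 130.2
  [0.5→2.5]: (520.8+398.7)/2 × 2 = 919.5
  [2.5→2.75]: (398.7+363.4)/2 × 0.25 = 95.2625
  [2.75→4.25]: (363.4+205.0)/2 × 1.5 = 426.3
  [4.25→4.75]: (205.0+169.0)/2 × 0.5 = 93.5
  [4.75→7.75]: (169.0+53.1)/2 × 3 = 333.15
  Sum = 1997.9125 ng/mL·h
Extrapolated tail: C_last / k_e = 53.1 / 0.386 = 137.565
AUC_0→∞ = 1997.9125 + 137.565 = 2135.4775 ng/mL·h

AUC = 2140 ng/mL·h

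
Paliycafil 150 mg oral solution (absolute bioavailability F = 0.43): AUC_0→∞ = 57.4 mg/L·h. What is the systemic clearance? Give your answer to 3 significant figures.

CL = F × Dose / AUC_0→∞
   = 0.43 × 150 / 57.4 = 1.12369 L/h

CL = 1.12 L/h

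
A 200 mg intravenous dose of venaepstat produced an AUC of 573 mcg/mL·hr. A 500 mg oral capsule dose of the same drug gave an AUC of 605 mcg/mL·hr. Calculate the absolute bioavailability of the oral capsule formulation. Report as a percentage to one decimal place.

F = (AUC_ev / D_ev) / (AUC_iv / D_iv)
  = (605/500) / (573/200)
  = 1.21 / 2.865 = 0.4223
  = 42.23%

F = 42.2%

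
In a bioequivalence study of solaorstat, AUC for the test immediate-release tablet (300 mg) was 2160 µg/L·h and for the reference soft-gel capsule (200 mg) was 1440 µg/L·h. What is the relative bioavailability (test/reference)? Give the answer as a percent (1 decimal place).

F_rel = (AUC_test/D_test) / (AUC_ref/D_ref)
      = (2160/300) / (1440/200)
      = 7.2 / 7.2 = 1.0000 = 100.00%

F_rel = 100.0%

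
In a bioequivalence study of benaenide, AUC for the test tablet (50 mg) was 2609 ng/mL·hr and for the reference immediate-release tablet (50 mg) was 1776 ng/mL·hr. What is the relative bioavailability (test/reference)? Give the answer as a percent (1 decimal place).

F_rel = (AUC_test/D_test) / (AUC_ref/D_ref)
      = (2609/50) / (1776/50)
      = 52.18 / 35.52 = 1.4690 = 146.90%

F_rel = 146.9%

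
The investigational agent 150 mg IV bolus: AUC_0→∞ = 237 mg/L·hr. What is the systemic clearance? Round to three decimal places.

CL = Dose_iv / AUC_0→∞
   = 150 / 237 = 0.632911 L/hr

CL = 0.633 L/hr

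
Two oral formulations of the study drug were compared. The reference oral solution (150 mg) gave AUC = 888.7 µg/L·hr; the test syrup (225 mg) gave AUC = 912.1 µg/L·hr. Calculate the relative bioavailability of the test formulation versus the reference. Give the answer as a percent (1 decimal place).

F_rel = (AUC_test/D_test) / (AUC_ref/D_ref)
      = (912.1/225) / (888.7/150)
      = 4.05378 / 5.92467 = 0.6842 = 68.42%

F_rel = 68.4%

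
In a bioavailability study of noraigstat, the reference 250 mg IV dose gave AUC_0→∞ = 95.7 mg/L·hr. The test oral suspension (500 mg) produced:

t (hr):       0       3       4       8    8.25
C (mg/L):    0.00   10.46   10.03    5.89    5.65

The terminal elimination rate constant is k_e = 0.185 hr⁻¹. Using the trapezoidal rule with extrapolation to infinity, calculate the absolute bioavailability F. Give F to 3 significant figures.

F = 0.469

Trapezoidal AUC_0→8.25 (oral suspension):
  [0→3]: (0.00+10.46)/2 × 3 = 15.69
  [3→4]: (10.46+10.03)/2 × 1 = 10.245
  [4→8]: (10.03+5.89)/2 × 4 = 31.84
  [8→8.25]: (5.89+5.65)/2 × 0.25 = 1.4425
  Sum = 59.2175 mg/L·hr
Tail: C_last/k_e = 5.65/0.185 = 30.541
AUC_0→∞ (oral suspension) = 59.2175 + 30.541 = 89.7585 mg/L·hr
F = (AUC_ev/D_ev)/(AUC_iv/D_iv) = (89.7585/500)/(95.7/250) = 0.179517/0.3828 = 0.4690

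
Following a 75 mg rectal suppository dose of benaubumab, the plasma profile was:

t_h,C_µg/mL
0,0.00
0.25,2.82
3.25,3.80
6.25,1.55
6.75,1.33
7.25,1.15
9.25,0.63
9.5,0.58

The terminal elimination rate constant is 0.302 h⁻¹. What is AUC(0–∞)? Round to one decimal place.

AUC = 23.5 µg/mL·h

Trapezoidal AUC_0→9.5:
  [0→0.25]: (0.00+2.82)/2 × 0.25 = 0.3525
  [0.25→3.25]: (2.82+3.80)/2 × 3 = 9.93
  [3.25→6.25]: (3.80+1.55)/2 × 3 = 8.025
  [6.25→6.75]: (1.55+1.33)/2 × 0.5 = 0.72
  [6.75→7.25]: (1.33+1.15)/2 × 0.5 = 0.62
  [7.25→9.25]: (1.15+0.63)/2 × 2 = 1.78
  [9.25→9.5]: (0.63+0.58)/2 × 0.25 = 0.15125
  Sum = 21.57875 µg/mL·h
Extrapolated tail: C_last / k_e = 0.58 / 0.302 = 1.921
AUC_0→∞ = 21.57875 + 1.921 = 23.49975 µg/mL·h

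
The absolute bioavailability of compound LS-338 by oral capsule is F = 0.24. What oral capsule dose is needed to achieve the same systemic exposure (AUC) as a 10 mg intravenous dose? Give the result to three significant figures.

For equal systemic exposure: F × D_ev = D_iv
D_ev = D_iv / F = 10 / 0.24 = 41.6667 mg

D_oral = 41.7 mg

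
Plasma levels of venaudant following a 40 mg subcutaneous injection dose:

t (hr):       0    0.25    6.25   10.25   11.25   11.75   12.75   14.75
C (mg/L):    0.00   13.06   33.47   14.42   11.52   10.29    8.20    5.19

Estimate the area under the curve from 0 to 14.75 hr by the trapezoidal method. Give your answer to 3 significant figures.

AUC = 278 mg/L·hr

Trapezoidal AUC_0→14.75:
  [0→0.25]: (0.00+13.06)/2 × 0.25 = 1.6325
  [0.25→6.25]: (13.06+33.47)/2 × 6 = 139.59
  [6.25→10.25]: (33.47+14.42)/2 × 4 = 95.78
  [10.25→11.25]: (14.42+11.52)/2 × 1 = 12.97
  [11.25→11.75]: (11.52+10.29)/2 × 0.5 = 5.4525
  [11.75→12.75]: (10.29+8.20)/2 × 1 = 9.245
  [12.75→14.75]: (8.20+5.19)/2 × 2 = 13.39
  Sum = 278.06 mg/L·hr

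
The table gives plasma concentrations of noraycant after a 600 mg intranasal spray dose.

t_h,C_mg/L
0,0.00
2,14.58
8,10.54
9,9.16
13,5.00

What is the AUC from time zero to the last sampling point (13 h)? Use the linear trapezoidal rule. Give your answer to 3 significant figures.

Trapezoidal AUC_0→13:
  [0→2]: (0.00+14.58)/2 × 2 = 14.58
  [2→8]: (14.58+10.54)/2 × 6 = 75.36
  [8→9]: (10.54+9.16)/2 × 1 = 9.85
  [9→13]: (9.16+5.00)/2 × 4 = 28.32
  Sum = 128.11 mg/L·h

AUC = 128 mg/L·h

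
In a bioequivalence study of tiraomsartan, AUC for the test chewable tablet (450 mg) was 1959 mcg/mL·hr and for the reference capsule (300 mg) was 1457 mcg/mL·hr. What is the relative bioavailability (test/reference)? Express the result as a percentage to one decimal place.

F_rel = (AUC_test/D_test) / (AUC_ref/D_ref)
      = (1959/450) / (1457/300)
      = 4.35333 / 4.85667 = 0.8964 = 89.64%

F_rel = 89.6%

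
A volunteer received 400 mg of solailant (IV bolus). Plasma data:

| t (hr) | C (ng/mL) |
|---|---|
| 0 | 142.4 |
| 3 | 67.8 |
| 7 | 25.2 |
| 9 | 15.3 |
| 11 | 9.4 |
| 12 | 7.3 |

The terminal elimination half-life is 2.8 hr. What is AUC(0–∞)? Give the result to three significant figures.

Trapezoidal AUC_0→12:
  [0→3]: (142.4+67.8)/2 × 3 = 315.3
  [3→7]: (67.8+25.2)/2 × 4 = 186.0
  [7→9]: (25.2+15.3)/2 × 2 = 40.5
  [9→11]: (15.3+9.4)/2 × 2 = 24.7
  [11→12]: (9.4+7.3)/2 × 1 = 8.35
  Sum = 574.85 ng/mL·hr
k_e = ln2 / t½ = 0.693147 / 2.8 = 0.2476 hr^-1
Extrapolated tail: C_last / k_e = 7.3 / 0.2476 = 29.483
AUC_0→∞ = 574.85 + 29.483 = 604.333 ng/mL·hr

AUC = 604 ng/mL·hr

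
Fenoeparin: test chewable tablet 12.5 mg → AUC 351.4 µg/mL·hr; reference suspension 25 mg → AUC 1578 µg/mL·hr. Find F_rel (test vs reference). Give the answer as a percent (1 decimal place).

F_rel = (AUC_test/D_test) / (AUC_ref/D_ref)
      = (351.4/12.5) / (1578/25)
      = 28.112 / 63.12 = 0.4454 = 44.54%

F_rel = 44.5%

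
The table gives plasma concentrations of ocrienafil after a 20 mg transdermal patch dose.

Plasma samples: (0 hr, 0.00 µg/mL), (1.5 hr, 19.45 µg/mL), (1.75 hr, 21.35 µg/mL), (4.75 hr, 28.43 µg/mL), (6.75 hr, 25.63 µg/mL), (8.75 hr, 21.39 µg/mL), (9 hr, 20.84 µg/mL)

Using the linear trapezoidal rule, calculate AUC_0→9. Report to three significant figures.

AUC = 201 µg/mL·hr

Trapezoidal AUC_0→9:
  [0→1.5]: (0.00+19.45)/2 × 1.5 = 14.5875
  [1.5→1.75]: (19.45+21.35)/2 × 0.25 = 5.1
  [1.75→4.75]: (21.35+28.43)/2 × 3 = 74.67
  [4.75→6.75]: (28.43+25.63)/2 × 2 = 54.06
  [6.75→8.75]: (25.63+21.39)/2 × 2 = 47.02
  [8.75→9]: (21.39+20.84)/2 × 0.25 = 5.27875
  Sum = 200.71625 µg/mL·hr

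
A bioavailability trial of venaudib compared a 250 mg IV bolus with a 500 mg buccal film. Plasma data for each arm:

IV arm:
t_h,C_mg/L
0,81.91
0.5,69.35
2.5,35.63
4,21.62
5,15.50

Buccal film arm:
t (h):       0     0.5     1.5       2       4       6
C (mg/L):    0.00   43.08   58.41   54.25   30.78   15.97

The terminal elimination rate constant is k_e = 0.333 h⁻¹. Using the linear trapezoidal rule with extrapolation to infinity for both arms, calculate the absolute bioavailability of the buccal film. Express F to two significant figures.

Trapezoidal AUC_0→5 (IV):
  [0→0.5]: (81.91+69.35)/2 × 0.5 = 37.815
  [0.5→2.5]: (69.35+35.63)/2 × 2 = 104.98
  [2.5→4]: (35.63+21.62)/2 × 1.5 = 42.9375
  [4→5]: (21.62+15.50)/2 × 1 = 18.56
  Sum = 204.2925 mg/L·h
IV tail: 15.50/0.333 = 46.547; AUC_iv,0→∞ = 204.2925 + 46.547 = 250.8395 mg/L·h
Trapezoidal AUC_0→6 (buccal film):
  [0→0.5]: (0.00+43.08)/2 × 0.5 = 10.77
  [0.5→1.5]: (43.08+58.41)/2 × 1 = 50.745
  [1.5→2]: (58.41+54.25)/2 × 0.5 = 28.165
  [2→4]: (54.25+30.78)/2 × 2 = 85.03
  [4→6]: (30.78+15.97)/2 × 2 = 46.75
  Sum = 221.46 mg/L·h
buccal film tail: 15.97/0.333 = 47.958; AUC_ev,0→∞ = 221.46 + 47.958 = 269.418 mg/L·h
F = (AUC_ev/D_ev)/(AUC_iv/D_iv) = (269.418/500)/(250.8395/250) = 0.538836/1.003358 = 0.5370

F = 0.54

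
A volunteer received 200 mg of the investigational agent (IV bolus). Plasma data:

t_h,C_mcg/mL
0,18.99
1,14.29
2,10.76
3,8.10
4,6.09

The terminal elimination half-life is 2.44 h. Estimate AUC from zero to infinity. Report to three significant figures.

Trapezoidal AUC_0→4:
  [0→1]: (18.99+14.29)/2 × 1 = 16.64
  [1→2]: (14.29+10.76)/2 × 1 = 12.525
  [2→3]: (10.76+8.10)/2 × 1 = 9.43
  [3→4]: (8.10+6.09)/2 × 1 = 7.095
  Sum = 45.69 mcg/mL·h
k_e = ln2 / t½ = 0.693147 / 2.44 = 0.2841 h^-1
Extrapolated tail: C_last / k_e = 6.09 / 0.2841 = 21.436
AUC_0→∞ = 45.69 + 21.436 = 67.126 mcg/mL·h

AUC = 67.1 mcg/mL·h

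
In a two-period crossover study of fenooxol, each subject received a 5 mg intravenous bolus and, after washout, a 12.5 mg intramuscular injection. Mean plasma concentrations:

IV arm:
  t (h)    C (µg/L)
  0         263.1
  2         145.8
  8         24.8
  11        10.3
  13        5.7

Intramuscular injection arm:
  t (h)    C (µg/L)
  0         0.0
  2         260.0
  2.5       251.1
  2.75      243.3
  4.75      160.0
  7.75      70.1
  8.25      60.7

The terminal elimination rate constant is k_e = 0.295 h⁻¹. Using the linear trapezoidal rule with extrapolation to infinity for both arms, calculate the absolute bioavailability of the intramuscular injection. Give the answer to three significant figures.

F = 0.570

Trapezoidal AUC_0→13 (IV):
  [0→2]: (263.1+145.8)/2 × 2 = 408.9
  [2→8]: (145.8+24.8)/2 × 6 = 511.8
  [8→11]: (24.8+10.3)/2 × 3 = 52.65
  [11→13]: (10.3+5.7)/2 × 2 = 16.0
  Sum = 989.35 µg/L·h
IV tail: 5.7/0.295 = 19.322; AUC_iv,0→∞ = 989.35 + 19.322 = 1008.672 µg/L·h
Trapezoidal AUC_0→8.25 (intramuscular injection):
  [0→2]: (0.0+260.0)/2 × 2 = 260.0
  [2→2.5]: (260.0+251.1)/2 × 0.5 = 127.775
  [2.5→2.75]: (251.1+243.3)/2 × 0.25 = 61.8
  [2.75→4.75]: (243.3+160.0)/2 × 2 = 403.3
  [4.75→7.75]: (160.0+70.1)/2 × 3 = 345.15
  [7.75→8.25]: (70.1+60.7)/2 × 0.5 = 32.7
  Sum = 1230.725 µg/L·h
intramuscular injection tail: 60.7/0.295 = 205.763; AUC_ev,0→∞ = 1230.725 + 205.763 = 1436.488 µg/L·h
F = (AUC_ev/D_ev)/(AUC_iv/D_iv) = (1436.488/12.5)/(1008.672/5) = 114.91904/201.7344 = 0.5697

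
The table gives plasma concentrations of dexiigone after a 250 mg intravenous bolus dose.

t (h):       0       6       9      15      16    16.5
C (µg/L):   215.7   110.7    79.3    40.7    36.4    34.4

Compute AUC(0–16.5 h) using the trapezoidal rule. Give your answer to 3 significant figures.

AUC = 1680 µg/L·h

Trapezoidal AUC_0→16.5:
  [0→6]: (215.7+110.7)/2 × 6 = 979.2
  [6→9]: (110.7+79.3)/2 × 3 = 285.0
  [9→15]: (79.3+40.7)/2 × 6 = 360.0
  [15→16]: (40.7+36.4)/2 × 1 = 38.55
  [16→16.5]: (36.4+34.4)/2 × 0.5 = 17.7
  Sum = 1680.45 µg/L·h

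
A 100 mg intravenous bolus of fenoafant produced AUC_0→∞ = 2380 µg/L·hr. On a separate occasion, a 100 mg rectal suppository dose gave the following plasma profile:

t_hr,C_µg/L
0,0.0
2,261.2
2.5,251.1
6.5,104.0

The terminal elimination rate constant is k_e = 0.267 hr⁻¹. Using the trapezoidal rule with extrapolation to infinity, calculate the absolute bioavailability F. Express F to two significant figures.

Trapezoidal AUC_0→6.5 (rectal suppository):
  [0→2]: (0.0+261.2)/2 × 2 = 261.2
  [2→2.5]: (261.2+251.1)/2 × 0.5 = 128.075
  [2.5→6.5]: (251.1+104.0)/2 × 4 = 710.2
  Sum = 1099.475 µg/L·hr
Tail: C_last/k_e = 104.0/0.267 = 389.513
AUC_0→∞ (rectal suppository) = 1099.475 + 389.513 = 1488.988 µg/L·hr
F = (AUC_ev/D_ev)/(AUC_iv/D_iv) = (1488.988/100)/(2380/100) = 14.88988/23.8 = 0.6256

F = 0.63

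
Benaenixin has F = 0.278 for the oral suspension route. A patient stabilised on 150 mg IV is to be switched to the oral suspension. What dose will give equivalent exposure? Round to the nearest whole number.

D_oral = 540 mg

For equal systemic exposure: F × D_ev = D_iv
D_ev = D_iv / F = 150 / 0.278 = 539.568 mg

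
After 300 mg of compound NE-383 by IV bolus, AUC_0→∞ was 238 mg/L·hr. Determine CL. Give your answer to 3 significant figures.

CL = 1.26 L/hr

CL = Dose_iv / AUC_0→∞
   = 300 / 238 = 1.2605 L/hr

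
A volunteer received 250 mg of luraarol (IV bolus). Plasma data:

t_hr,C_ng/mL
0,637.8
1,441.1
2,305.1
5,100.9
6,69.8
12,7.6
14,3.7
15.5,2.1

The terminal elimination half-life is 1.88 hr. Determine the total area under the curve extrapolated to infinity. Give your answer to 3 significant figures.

AUC = 1860 ng/mL·hr

Trapezoidal AUC_0→15.5:
  [0→1]: (637.8+441.1)/2 × 1 = 539.45
  [1→2]: (441.1+305.1)/2 × 1 = 373.1
  [2→5]: (305.1+100.9)/2 × 3 = 609.0
  [5→6]: (100.9+69.8)/2 × 1 = 85.35
  [6→12]: (69.8+7.6)/2 × 6 = 232.2
  [12→14]: (7.6+3.7)/2 × 2 = 11.3
  [14→15.5]: (3.7+2.1)/2 × 1.5 = 4.35
  Sum = 1854.75 ng/mL·hr
k_e = ln2 / t½ = 0.693147 / 1.88 = 0.3687 hr^-1
Extrapolated tail: C_last / k_e = 2.1 / 0.3687 = 5.696
AUC_0→∞ = 1854.75 + 5.696 = 1860.446 ng/mL·hr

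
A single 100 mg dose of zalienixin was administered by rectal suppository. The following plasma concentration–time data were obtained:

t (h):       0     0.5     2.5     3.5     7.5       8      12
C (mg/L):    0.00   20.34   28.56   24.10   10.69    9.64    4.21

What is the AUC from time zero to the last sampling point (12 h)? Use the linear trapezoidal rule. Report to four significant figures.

AUC = 182.7 mg/L·h

Trapezoidal AUC_0→12:
  [0→0.5]: (0.00+20.34)/2 × 0.5 = 5.085
  [0.5→2.5]: (20.34+28.56)/2 × 2 = 48.9
  [2.5→3.5]: (28.56+24.10)/2 × 1 = 26.33
  [3.5→7.5]: (24.10+10.69)/2 × 4 = 69.58
  [7.5→8]: (10.69+9.64)/2 × 0.5 = 5.0825
  [8→12]: (9.64+4.21)/2 × 4 = 27.7
  Sum = 182.6775 mg/L·h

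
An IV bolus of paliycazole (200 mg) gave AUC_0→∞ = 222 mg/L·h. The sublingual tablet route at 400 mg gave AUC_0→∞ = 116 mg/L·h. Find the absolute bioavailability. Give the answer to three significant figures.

F = (AUC_ev / D_ev) / (AUC_iv / D_iv)
  = (116/400) / (222/200)
  = 0.29 / 1.11 = 0.2613

F = 0.261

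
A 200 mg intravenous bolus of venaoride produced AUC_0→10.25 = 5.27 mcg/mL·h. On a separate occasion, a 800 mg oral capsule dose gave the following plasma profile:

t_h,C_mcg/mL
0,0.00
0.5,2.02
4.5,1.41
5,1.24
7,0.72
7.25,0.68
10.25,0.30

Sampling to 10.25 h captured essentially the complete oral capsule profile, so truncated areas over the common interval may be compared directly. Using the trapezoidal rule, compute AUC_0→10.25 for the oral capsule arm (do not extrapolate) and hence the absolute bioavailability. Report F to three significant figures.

F = 0.552

Trapezoidal AUC_0→10.25 (oral capsule):
  [0→0.5]: (0.00+2.02)/2 × 0.5 = 0.505
  [0.5→4.5]: (2.02+1.41)/2 × 4 = 6.86
  [4.5→5]: (1.41+1.24)/2 × 0.5 = 0.6625
  [5→7]: (1.24+0.72)/2 × 2 = 1.96
  [7→7.25]: (0.72+0.68)/2 × 0.25 = 0.175
  [7.25→10.25]: (0.68+0.30)/2 × 3 = 1.47
  Sum = 11.6325 mcg/mL·h
F = (AUC_ev/D_ev)/(AUC_iv/D_iv) = (11.6325/800)/(5.27/200) = 0.014540625/0.02635 = 0.5518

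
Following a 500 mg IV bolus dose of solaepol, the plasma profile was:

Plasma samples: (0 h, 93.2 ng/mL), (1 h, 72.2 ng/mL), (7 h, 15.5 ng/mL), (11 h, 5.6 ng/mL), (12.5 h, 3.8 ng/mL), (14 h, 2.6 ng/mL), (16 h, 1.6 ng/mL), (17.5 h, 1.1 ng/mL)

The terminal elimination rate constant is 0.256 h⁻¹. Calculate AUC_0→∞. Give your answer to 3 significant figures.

Trapezoidal AUC_0→17.5:
  [0→1]: (93.2+72.2)/2 × 1 = 82.7
  [1→7]: (72.2+15.5)/2 × 6 = 263.1
  [7→11]: (15.5+5.6)/2 × 4 = 42.2
  [11→12.5]: (5.6+3.8)/2 × 1.5 = 7.05
  [12.5→14]: (3.8+2.6)/2 × 1.5 = 4.8
  [14→16]: (2.6+1.6)/2 × 2 = 4.2
  [16→17.5]: (1.6+1.1)/2 × 1.5 = 2.025
  Sum = 406.075 ng/mL·h
Extrapolated tail: C_last / k_e = 1.1 / 0.256 = 4.297
AUC_0→∞ = 406.075 + 4.297 = 410.372 ng/mL·h

AUC = 410 ng/mL·h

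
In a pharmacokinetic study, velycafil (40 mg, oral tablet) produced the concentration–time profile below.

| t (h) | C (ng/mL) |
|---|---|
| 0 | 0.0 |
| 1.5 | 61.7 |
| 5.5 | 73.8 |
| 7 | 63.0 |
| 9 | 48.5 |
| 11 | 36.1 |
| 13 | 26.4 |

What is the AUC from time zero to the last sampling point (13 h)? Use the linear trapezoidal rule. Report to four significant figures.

Trapezoidal AUC_0→13:
  [0→1.5]: (0.0+61.7)/2 × 1.5 = 46.275
  [1.5→5.5]: (61.7+73.8)/2 × 4 = 271.0
  [5.5→7]: (73.8+63.0)/2 × 1.5 = 102.6
  [7→9]: (63.0+48.5)/2 × 2 = 111.5
  [9→11]: (48.5+36.1)/2 × 2 = 84.6
  [11→13]: (36.1+26.4)/2 × 2 = 62.5
  Sum = 678.475 ng/mL·h

AUC = 678.5 ng/mL·h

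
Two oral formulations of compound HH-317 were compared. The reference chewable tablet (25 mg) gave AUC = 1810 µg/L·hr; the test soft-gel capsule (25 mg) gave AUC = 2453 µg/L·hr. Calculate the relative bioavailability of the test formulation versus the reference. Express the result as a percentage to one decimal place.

F_rel = (AUC_test/D_test) / (AUC_ref/D_ref)
      = (2453/25) / (1810/25)
      = 98.12 / 72.4 = 1.3552 = 135.52%

F_rel = 135.5%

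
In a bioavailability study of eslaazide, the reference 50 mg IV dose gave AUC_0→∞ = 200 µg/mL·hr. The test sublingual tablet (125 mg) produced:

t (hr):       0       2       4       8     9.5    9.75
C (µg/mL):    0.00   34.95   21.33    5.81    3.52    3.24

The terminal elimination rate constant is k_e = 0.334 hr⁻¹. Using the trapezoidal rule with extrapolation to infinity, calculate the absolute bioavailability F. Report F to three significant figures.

F = 0.326

Trapezoidal AUC_0→9.75 (sublingual tablet):
  [0→2]: (0.00+34.95)/2 × 2 = 34.95
  [2→4]: (34.95+21.33)/2 × 2 = 56.28
  [4→8]: (21.33+5.81)/2 × 4 = 54.28
  [8→9.5]: (5.81+3.52)/2 × 1.5 = 6.9975
  [9.5→9.75]: (3.52+3.24)/2 × 0.25 = 0.845
  Sum = 153.3525 µg/mL·hr
Tail: C_last/k_e = 3.24/0.334 = 9.701
AUC_0→∞ (sublingual tablet) = 153.3525 + 9.701 = 163.0535 µg/mL·hr
F = (AUC_ev/D_ev)/(AUC_iv/D_iv) = (163.0535/125)/(200/50) = 1.304428/4 = 0.3261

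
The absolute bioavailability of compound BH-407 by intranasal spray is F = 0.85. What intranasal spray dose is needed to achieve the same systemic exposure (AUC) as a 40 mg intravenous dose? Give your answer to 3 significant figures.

D_intranasal = 47.1 mg

For equal systemic exposure: F × D_ev = D_iv
D_ev = D_iv / F = 40 / 0.85 = 47.0588 mg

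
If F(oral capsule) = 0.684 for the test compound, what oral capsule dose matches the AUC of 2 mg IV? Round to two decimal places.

D_oral = 2.92 mg

For equal systemic exposure: F × D_ev = D_iv
D_ev = D_iv / F = 2 / 0.684 = 2.92398 mg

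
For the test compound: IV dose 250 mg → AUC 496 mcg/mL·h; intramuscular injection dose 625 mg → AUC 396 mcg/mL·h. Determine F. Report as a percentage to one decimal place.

F = 31.9%

F = (AUC_ev / D_ev) / (AUC_iv / D_iv)
  = (396/625) / (496/250)
  = 0.6336 / 1.984 = 0.3194
  = 31.94%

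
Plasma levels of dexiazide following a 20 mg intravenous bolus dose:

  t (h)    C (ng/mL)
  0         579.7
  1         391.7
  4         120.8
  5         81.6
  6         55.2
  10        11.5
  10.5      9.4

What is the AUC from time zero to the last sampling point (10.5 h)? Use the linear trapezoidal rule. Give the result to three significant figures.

AUC = 1560 ng/mL·h

Trapezoidal AUC_0→10.5:
  [0→1]: (579.7+391.7)/2 × 1 = 485.7
  [1→4]: (391.7+120.8)/2 × 3 = 768.75
  [4→5]: (120.8+81.6)/2 × 1 = 101.2
  [5→6]: (81.6+55.2)/2 × 1 = 68.4
  [6→10]: (55.2+11.5)/2 × 4 = 133.4
  [10→10.5]: (11.5+9.4)/2 × 0.5 = 5.225
  Sum = 1562.675 ng/mL·h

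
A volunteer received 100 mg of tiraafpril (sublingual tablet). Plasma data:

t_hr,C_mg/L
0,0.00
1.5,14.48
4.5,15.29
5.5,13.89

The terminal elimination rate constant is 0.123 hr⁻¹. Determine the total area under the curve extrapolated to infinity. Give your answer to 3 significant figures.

Trapezoidal AUC_0→5.5:
  [0→1.5]: (0.00+14.48)/2 × 1.5 = 10.86
  [1.5→4.5]: (14.48+15.29)/2 × 3 = 44.655
  [4.5→5.5]: (15.29+13.89)/2 × 1 = 14.59
  Sum = 70.105 mg/L·hr
Extrapolated tail: C_last / k_e = 13.89 / 0.123 = 112.927
AUC_0→∞ = 70.105 + 112.927 = 183.032 mg/L·hr

AUC = 183 mg/L·hr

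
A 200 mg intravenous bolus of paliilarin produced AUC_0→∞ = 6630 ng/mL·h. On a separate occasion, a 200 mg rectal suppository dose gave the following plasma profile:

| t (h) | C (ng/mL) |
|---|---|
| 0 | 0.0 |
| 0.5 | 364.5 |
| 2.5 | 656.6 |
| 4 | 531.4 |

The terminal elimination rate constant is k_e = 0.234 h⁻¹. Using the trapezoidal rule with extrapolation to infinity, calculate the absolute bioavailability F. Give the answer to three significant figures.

Trapezoidal AUC_0→4 (rectal suppository):
  [0→0.5]: (0.0+364.5)/2 × 0.5 = 91.125
  [0.5→2.5]: (364.5+656.6)/2 × 2 = 1021.1
  [2.5→4]: (656.6+531.4)/2 × 1.5 = 891.0
  Sum = 2003.225 ng/mL·h
Tail: C_last/k_e = 531.4/0.234 = 2270.940
AUC_0→∞ (rectal suppository) = 2003.225 + 2270.940 = 4274.165 ng/mL·h
F = (AUC_ev/D_ev)/(AUC_iv/D_iv) = (4274.165/200)/(6630/200) = 21.370825/33.15 = 0.6447

F = 0.645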